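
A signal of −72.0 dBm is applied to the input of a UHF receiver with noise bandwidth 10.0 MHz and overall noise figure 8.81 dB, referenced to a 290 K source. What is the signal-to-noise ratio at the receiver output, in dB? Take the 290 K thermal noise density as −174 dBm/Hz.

Noise floor: N = −174 + 10 log₁₀(B) + NF
10 log₁₀(1.00×10⁷) = 70 dB
N = −174 + 70 + 8.81 = −95.19 dBm
SNR = P_sig − N = −72.0 − (−95.19) = 23.19 dB → 23.2 dB

23.2 dB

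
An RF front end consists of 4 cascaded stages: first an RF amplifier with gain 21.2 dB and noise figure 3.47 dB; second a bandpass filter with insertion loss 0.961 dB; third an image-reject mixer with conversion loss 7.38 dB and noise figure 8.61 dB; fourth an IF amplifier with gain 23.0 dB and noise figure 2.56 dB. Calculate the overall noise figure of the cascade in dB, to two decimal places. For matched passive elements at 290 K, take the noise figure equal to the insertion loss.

Convert to linear (a loss of L dB is a gain of −L dB): F_i = 10^(NF_i/10), G_i = 10^(G_i,dB/10)
  Stage 1: F_1 = 10^(3.47/10) = 2.223, G_1 = 10^(21.2/10) = 131.8
  Stage 2: F_2 = 10^(0.961/10) = 1.248, G_2 = 10^(−0.961/10) = 0.8015
  Stage 3: F_3 = 10^(8.61/10) = 7.261, G_3 = 10^(−7.38/10) = 0.1828
  Stage 4: F_4 = 10^(2.56/10) = 1.803, G_4 = 10^(23.0/10) = 199.5
Friis cascade:
  F = 2.223 + (1.248 − 1)/131.8 + (7.261 − 1)/105.7 + (1.803 − 1)/19.32 = 2.326
NF = 10 log₁₀(2.326) = 3.67 dB

3.67 dB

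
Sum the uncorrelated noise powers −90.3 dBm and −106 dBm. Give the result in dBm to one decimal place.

Convert to linear, add, convert back:
P₁ = 9.33×10⁻¹³ W, P₂ = 2.51×10⁻¹⁴ W
P_tot = 9.58×10⁻¹³ W → 10 log₁₀(P_tot / 10⁻³) = −90.2 dBm

−90.2 dBm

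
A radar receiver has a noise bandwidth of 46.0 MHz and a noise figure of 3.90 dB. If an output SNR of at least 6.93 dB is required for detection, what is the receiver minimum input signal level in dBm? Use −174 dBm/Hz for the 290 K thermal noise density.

−86.5 dBm

Sensitivity = −174 + 10 log₁₀(B) + NF + SNR_min
= −174 + 76.63 + 3.90 + 6.93
= −86.54 dBm → −86.5 dBm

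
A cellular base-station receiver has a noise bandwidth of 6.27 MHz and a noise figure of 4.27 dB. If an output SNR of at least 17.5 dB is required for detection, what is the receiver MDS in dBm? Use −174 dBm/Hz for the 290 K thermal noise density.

Sensitivity = −174 + 10 log₁₀(B) + NF + SNR_min
= −174 + 67.97 + 4.27 + 17.5
= −84.26 dBm → −84.3 dBm

−84.3 dBm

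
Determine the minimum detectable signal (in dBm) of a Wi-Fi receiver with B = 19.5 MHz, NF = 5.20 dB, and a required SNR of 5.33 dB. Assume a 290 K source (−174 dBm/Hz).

Sensitivity = −174 + 10 log₁₀(B) + NF + SNR_min
= −174 + 72.9 + 5.20 + 5.33
= −90.57 dBm → −90.6 dBm

−90.6 dBm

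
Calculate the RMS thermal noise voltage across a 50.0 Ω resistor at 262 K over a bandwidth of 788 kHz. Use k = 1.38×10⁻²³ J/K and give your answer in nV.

755 nV

V_n = √(4kTRB)
4kTRB = 4 × 1.38×10⁻²³ × 262 × 5.00×10¹ × 7.88×10⁵ = 5.70×10⁻¹³ V²
V_n = √(5.70×10⁻¹³) = 7.55×10⁻⁷ V = 755 nV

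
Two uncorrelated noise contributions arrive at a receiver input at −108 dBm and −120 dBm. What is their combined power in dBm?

−107.7 dBm

Convert to linear, add, convert back:
P₁ = 1.58×10⁻¹⁴ W, P₂ = 1.00×10⁻¹⁵ W
P_tot = 1.68×10⁻¹⁴ W → 10 log₁₀(P_tot / 10⁻³) = −107.7 dBm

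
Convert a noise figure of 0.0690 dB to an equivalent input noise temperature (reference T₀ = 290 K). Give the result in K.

4.64 K

F = 10^(0.0690/10) = 1.01601
T_e = (F − 1)·T₀ = (1.01601 − 1) × 290 = 4.64 K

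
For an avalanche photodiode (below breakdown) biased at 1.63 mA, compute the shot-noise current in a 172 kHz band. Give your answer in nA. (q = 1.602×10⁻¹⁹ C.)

I_n = √(2qI·B)
2qI·B = 2 × 1.602×10⁻¹⁹ × 1.63×10⁻³ × 1.72×10⁵ = 8.98×10⁻¹⁷ A²
I_n = √(8.98×10⁻¹⁷) = 9.48×10⁻⁹ A = 9.48 nA

9.48 nA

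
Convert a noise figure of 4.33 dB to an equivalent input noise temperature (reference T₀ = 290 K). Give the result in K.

496 K

F = 10^(4.33/10) = 2.71019
T_e = (F − 1)·T₀ = (2.71019 − 1) × 290 = 496 K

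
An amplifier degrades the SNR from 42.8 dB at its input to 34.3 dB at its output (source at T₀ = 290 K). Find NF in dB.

8.5 dB

NF (dB) = SNR_in(dB) − SNR_out(dB) when the source is at T₀
NF = 42.8 − 34.3 = 8.5 dB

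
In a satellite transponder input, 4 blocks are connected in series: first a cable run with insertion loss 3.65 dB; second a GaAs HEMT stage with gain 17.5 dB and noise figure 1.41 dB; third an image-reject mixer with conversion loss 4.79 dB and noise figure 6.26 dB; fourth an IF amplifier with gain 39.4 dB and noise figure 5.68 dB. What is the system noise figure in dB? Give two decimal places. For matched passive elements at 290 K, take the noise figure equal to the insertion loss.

Convert to linear (a loss of L dB is a gain of −L dB): F_i = 10^(NF_i/10), G_i = 10^(G_i,dB/10)
  Stage 1: F_1 = 10^(3.65/10) = 2.317, G_1 = 10^(−3.65/10) = 0.4315
  Stage 2: F_2 = 10^(1.41/10) = 1.384, G_2 = 10^(17.5/10) = 56.23
  Stage 3: F_3 = 10^(6.26/10) = 4.227, G_3 = 10^(−4.79/10) = 0.3319
  Stage 4: F_4 = 10^(5.68/10) = 3.698, G_4 = 10^(39.4/10) = 8710
Friis cascade:
  F = 2.317 + (1.384 − 1)/0.4315 + (4.227 − 1)/24.27 + (3.698 − 1)/8.054 = 3.674
NF = 10 log₁₀(3.674) = 5.65 dB

5.65 dB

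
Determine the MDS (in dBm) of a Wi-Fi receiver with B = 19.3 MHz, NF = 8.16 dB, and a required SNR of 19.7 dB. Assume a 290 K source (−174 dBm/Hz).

Sensitivity = −174 + 10 log₁₀(B) + NF + SNR_min
= −174 + 72.86 + 8.16 + 19.7
= −73.28 dBm → −73.3 dBm

−73.3 dBm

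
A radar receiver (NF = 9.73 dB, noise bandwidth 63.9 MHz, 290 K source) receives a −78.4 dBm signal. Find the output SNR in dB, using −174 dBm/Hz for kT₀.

7.8 dB

Noise floor: N = −174 + 10 log₁₀(B) + NF
10 log₁₀(6.39×10⁷) = 78.06 dB
N = −174 + 78.06 + 9.73 = −86.21 dBm
SNR = P_sig − N = −78.4 − (−86.21) = 7.81 dB → 7.8 dB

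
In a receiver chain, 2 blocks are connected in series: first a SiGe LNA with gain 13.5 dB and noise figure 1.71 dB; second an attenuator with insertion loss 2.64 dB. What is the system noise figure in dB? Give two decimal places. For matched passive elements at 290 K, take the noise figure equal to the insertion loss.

Convert to linear (a loss of L dB is a gain of −L dB): F_i = 10^(NF_i/10), G_i = 10^(G_i,dB/10)
  Stage 1: F_1 = 10^(1.71/10) = 1.483, G_1 = 10^(13.5/10) = 22.39
  Stage 2: F_2 = 10^(2.64/10) = 1.837, G_2 = 10^(−2.64/10) = 0.5445
Friis cascade:
  F = 1.483 + (1.837 − 1)/22.39 = 1.520
NF = 10 log₁₀(1.520) = 1.82 dB

1.82 dB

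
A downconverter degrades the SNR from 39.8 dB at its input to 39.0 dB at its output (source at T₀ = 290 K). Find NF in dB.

0.8 dB

NF (dB) = SNR_in(dB) − SNR_out(dB) when the source is at T₀
NF = 39.8 − 39.0 = 0.8 dB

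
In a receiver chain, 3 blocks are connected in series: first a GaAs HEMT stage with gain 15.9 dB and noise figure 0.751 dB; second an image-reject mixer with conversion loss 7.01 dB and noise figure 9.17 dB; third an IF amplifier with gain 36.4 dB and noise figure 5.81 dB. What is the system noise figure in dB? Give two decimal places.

2.40 dB

Convert to linear (a loss of L dB is a gain of −L dB): F_i = 10^(NF_i/10), G_i = 10^(G_i,dB/10)
  Stage 1: F_1 = 10^(0.751/10) = 1.189, G_1 = 10^(15.9/10) = 38.90
  Stage 2: F_2 = 10^(9.17/10) = 8.260, G_2 = 10^(−7.01/10) = 0.1991
  Stage 3: F_3 = 10^(5.81/10) = 3.811, G_3 = 10^(36.4/10) = 4365
Friis cascade:
  F = 1.189 + (8.260 − 1)/38.90 + (3.811 − 1)/7.745 = 1.738
NF = 10 log₁₀(1.738) = 2.40 dB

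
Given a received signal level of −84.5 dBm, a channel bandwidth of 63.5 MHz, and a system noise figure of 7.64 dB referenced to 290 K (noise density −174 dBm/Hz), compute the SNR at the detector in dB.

Noise floor: N = −174 + 10 log₁₀(B) + NF
10 log₁₀(6.35×10⁷) = 78.03 dB
N = −174 + 78.03 + 7.64 = −88.33 dBm
SNR = P_sig − N = −84.5 − (−88.33) = 3.83 dB → 3.8 dB

3.8 dB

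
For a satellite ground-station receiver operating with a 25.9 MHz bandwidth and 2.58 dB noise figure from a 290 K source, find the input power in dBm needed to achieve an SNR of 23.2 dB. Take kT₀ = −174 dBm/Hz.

−74.1 dBm

Sensitivity = −174 + 10 log₁₀(B) + NF + SNR_min
= −174 + 74.13 + 2.58 + 23.2
= −74.09 dBm → −74.1 dBm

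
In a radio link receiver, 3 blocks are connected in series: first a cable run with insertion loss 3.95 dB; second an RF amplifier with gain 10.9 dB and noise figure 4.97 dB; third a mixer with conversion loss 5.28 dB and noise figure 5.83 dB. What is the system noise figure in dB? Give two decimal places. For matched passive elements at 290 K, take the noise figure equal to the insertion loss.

9.23 dB

Convert to linear (a loss of L dB is a gain of −L dB): F_i = 10^(NF_i/10), G_i = 10^(G_i,dB/10)
  Stage 1: F_1 = 10^(3.95/10) = 2.483, G_1 = 10^(−3.95/10) = 0.4027
  Stage 2: F_2 = 10^(4.97/10) = 3.141, G_2 = 10^(10.9/10) = 12.30
  Stage 3: F_3 = 10^(5.83/10) = 3.828, G_3 = 10^(−5.28/10) = 0.2965
Friis cascade:
  F = 2.483 + (3.141 − 1)/0.4027 + (3.828 − 1)/4.955 = 8.369
NF = 10 log₁₀(8.369) = 9.23 dB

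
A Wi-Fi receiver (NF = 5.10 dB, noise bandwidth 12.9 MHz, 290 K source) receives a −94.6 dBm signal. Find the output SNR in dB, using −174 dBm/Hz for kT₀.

Noise floor: N = −174 + 10 log₁₀(B) + NF
10 log₁₀(1.29×10⁷) = 71.11 dB
N = −174 + 71.11 + 5.10 = −97.79 dBm
SNR = P_sig − N = −94.6 − (−97.79) = 3.19 dB → 3.2 dB

3.2 dB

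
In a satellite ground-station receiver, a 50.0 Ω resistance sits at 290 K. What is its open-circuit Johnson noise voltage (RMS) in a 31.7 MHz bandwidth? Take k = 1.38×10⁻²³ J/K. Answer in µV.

V_n = √(4kTRB)
4kTRB = 4 × 1.38×10⁻²³ × 290 × 5.00×10¹ × 3.17×10⁷ = 2.54×10⁻¹¹ V²
V_n = √(2.54×10⁻¹¹) = 5.04×10⁻⁶ V = 5.04 µV

5.04 µV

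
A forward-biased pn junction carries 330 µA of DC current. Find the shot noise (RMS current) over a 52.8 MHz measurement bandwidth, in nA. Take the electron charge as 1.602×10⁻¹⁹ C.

74.7 nA

I_n = √(2qI·B)
2qI·B = 2 × 1.602×10⁻¹⁹ × 3.30×10⁻⁴ × 5.28×10⁷ = 5.58×10⁻¹⁵ A²
I_n = √(5.58×10⁻¹⁵) = 7.47×10⁻⁸ A = 74.7 nA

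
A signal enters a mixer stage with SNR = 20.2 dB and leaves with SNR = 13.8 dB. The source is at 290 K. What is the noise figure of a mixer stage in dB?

NF (dB) = SNR_in(dB) − SNR_out(dB) when the source is at T₀
NF = 20.2 − 13.8 = 6.4 dB

6.4 dB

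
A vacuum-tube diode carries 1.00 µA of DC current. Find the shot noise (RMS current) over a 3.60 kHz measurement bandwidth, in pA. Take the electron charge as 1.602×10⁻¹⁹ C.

34.0 pA

I_n = √(2qI·B)
2qI·B = 2 × 1.602×10⁻¹⁹ × 1.00×10⁻⁶ × 3.60×10³ = 1.15×10⁻²¹ A²
I_n = √(1.15×10⁻²¹) = 3.40×10⁻¹¹ A = 34.0 pA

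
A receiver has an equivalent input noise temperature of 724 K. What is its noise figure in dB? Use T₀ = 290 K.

5.44 dB

F = 1 + T_e/T₀ = 1 + 724/290 = 3.49655
NF = 10 log₁₀(3.49655) = 5.44 dB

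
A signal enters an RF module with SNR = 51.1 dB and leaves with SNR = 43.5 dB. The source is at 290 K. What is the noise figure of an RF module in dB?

NF (dB) = SNR_in(dB) − SNR_out(dB) when the source is at T₀
NF = 51.1 − 43.5 = 7.6 dB

7.6 dB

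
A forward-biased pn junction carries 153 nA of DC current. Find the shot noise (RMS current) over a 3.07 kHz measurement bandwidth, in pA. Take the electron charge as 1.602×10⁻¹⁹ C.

12.3 pA

I_n = √(2qI·B)
2qI·B = 2 × 1.602×10⁻¹⁹ × 1.53×10⁻⁷ × 3.07×10³ = 1.50×10⁻²² A²
I_n = √(1.50×10⁻²²) = 1.23×10⁻¹¹ A = 12.3 pA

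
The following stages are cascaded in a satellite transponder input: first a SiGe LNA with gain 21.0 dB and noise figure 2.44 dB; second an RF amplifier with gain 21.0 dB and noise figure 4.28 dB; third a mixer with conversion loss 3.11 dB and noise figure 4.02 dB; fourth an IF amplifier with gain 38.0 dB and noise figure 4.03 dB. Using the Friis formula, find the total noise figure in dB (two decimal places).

Convert to linear (a loss of L dB is a gain of −L dB): F_i = 10^(NF_i/10), G_i = 10^(G_i,dB/10)
  Stage 1: F_1 = 10^(2.44/10) = 1.754, G_1 = 10^(21.0/10) = 125.9
  Stage 2: F_2 = 10^(4.28/10) = 2.679, G_2 = 10^(21.0/10) = 125.9
  Stage 3: F_3 = 10^(4.02/10) = 2.523, G_3 = 10^(−3.11/10) = 0.4887
  Stage 4: F_4 = 10^(4.03/10) = 2.529, G_4 = 10^(38.0/10) = 6310
Friis cascade:
  F = 1.754 + (2.679 − 1)/125.9 + (2.523 − 1)/1.585×10⁴ + (2.529 − 1)/7745 = 1.768
NF = 10 log₁₀(1.768) = 2.47 dB

2.47 dB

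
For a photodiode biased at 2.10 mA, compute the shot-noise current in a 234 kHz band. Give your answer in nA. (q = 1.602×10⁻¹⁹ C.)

I_n = √(2qI·B)
2qI·B = 2 × 1.602×10⁻¹⁹ × 2.10×10⁻³ × 2.34×10⁵ = 1.57×10⁻¹⁶ A²
I_n = √(1.57×10⁻¹⁶) = 1.25×10⁻⁸ A = 12.5 nA

12.5 nA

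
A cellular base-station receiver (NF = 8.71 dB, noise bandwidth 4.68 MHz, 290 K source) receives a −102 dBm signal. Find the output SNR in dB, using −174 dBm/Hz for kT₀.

−3.4 dB

Noise floor: N = −174 + 10 log₁₀(B) + NF
10 log₁₀(4.68×10⁶) = 66.7 dB
N = −174 + 66.7 + 8.71 = −98.59 dBm
SNR = P_sig − N = −102 − (−98.59) = −3.41 dB → −3.4 dB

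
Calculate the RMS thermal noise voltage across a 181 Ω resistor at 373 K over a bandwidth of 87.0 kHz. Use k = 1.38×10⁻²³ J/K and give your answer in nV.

569 nV

V_n = √(4kTRB)
4kTRB = 4 × 1.38×10⁻²³ × 373 × 1.81×10² × 8.70×10⁴ = 3.24×10⁻¹³ V²
V_n = √(3.24×10⁻¹³) = 5.69×10⁻⁷ V = 569 nV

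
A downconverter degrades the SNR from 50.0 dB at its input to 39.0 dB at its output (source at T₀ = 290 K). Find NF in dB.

11.0 dB

NF (dB) = SNR_in(dB) − SNR_out(dB) when the source is at T₀
NF = 50.0 − 39.0 = 11.0 dB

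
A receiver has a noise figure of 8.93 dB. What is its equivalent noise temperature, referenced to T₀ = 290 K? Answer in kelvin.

1977 K

F = 10^(8.93/10) = 7.81628
T_e = (F − 1)·T₀ = (7.81628 − 1) × 290 = 1977 K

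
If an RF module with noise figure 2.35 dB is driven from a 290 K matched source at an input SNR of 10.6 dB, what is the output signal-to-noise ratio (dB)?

By definition F = SNR_in/SNR_out, so in dB: SNR_out = SNR_in − NF
SNR_out = 10.6 − 2.35 = 8.25 dB

8.25 dB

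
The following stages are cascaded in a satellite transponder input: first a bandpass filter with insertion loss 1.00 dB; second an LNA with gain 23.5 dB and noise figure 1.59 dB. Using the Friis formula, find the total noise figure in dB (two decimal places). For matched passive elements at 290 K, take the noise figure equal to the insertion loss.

2.59 dB

Convert to linear (a loss of L dB is a gain of −L dB): F_i = 10^(NF_i/10), G_i = 10^(G_i,dB/10)
  Stage 1: F_1 = 10^(1.00/10) = 1.259, G_1 = 10^(−1.00/10) = 0.7943
  Stage 2: F_2 = 10^(1.59/10) = 1.442, G_2 = 10^(23.5/10) = 223.9
Friis cascade:
  F = 1.259 + (1.442 − 1)/0.7943 = 1.816
NF = 10 log₁₀(1.816) = 2.59 dB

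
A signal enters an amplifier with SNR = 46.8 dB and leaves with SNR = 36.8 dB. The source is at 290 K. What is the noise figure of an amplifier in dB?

10.0 dB

NF (dB) = SNR_in(dB) − SNR_out(dB) when the source is at T₀
NF = 46.8 − 36.8 = 10.0 dB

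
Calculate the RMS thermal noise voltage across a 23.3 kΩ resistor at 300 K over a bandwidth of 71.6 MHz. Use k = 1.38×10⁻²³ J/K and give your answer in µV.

166 µV

V_n = √(4kTRB)
4kTRB = 4 × 1.38×10⁻²³ × 300 × 2.33×10⁴ × 7.16×10⁷ = 2.76×10⁻⁸ V²
V_n = √(2.76×10⁻⁸) = 1.66×10⁻⁴ V = 166 µV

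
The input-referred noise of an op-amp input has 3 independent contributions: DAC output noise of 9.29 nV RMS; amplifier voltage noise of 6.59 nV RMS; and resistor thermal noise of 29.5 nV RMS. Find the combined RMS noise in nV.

Uncorrelated sources add in power (mean-square): V_tot = √(ΣV_i²)
V_tot = √[(9.29×10⁻⁹)² + (6.59×10⁻⁹)² + (2.95×10⁻⁸)²] = 3.16×10⁻⁸ V = 31.6 nV

31.6 nV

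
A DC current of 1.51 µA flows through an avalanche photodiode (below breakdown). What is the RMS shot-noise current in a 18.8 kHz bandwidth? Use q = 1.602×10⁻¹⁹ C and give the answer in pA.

I_n = √(2qI·B)
2qI·B = 2 × 1.602×10⁻¹⁹ × 1.51×10⁻⁶ × 1.88×10⁴ = 9.10×10⁻²¹ A²
I_n = √(9.10×10⁻²¹) = 9.54×10⁻¹¹ A = 95.4 pA

95.4 pA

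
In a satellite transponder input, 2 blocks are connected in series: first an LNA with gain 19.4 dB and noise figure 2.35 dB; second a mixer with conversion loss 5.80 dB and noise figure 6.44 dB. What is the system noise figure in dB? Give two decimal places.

2.45 dB

Convert to linear (a loss of L dB is a gain of −L dB): F_i = 10^(NF_i/10), G_i = 10^(G_i,dB/10)
  Stage 1: F_1 = 10^(2.35/10) = 1.718, G_1 = 10^(19.4/10) = 87.10
  Stage 2: F_2 = 10^(6.44/10) = 4.406, G_2 = 10^(−5.80/10) = 0.2630
Friis cascade:
  F = 1.718 + (4.406 − 1)/87.10 = 1.757
NF = 10 log₁₀(1.757) = 2.45 dB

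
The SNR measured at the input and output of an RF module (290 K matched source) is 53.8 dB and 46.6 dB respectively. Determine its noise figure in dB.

NF (dB) = SNR_in(dB) − SNR_out(dB) when the source is at T₀
NF = 53.8 − 46.6 = 7.2 dB

7.2 dB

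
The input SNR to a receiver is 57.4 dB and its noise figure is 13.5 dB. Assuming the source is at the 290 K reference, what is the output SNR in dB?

43.9 dB

By definition F = SNR_in/SNR_out, so in dB: SNR_out = SNR_in − NF
SNR_out = 57.4 − 13.5 = 43.9 dB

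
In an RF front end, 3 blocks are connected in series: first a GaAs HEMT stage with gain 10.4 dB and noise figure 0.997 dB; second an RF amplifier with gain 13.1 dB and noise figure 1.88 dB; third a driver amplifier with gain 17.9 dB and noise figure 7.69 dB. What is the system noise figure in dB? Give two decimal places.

Convert to linear (a loss of L dB is a gain of −L dB): F_i = 10^(NF_i/10), G_i = 10^(G_i,dB/10)
  Stage 1: F_1 = 10^(0.997/10) = 1.258, G_1 = 10^(10.4/10) = 10.96
  Stage 2: F_2 = 10^(1.88/10) = 1.542, G_2 = 10^(13.1/10) = 20.42
  Stage 3: F_3 = 10^(7.69/10) = 5.875, G_3 = 10^(17.9/10) = 61.66
Friis cascade:
  F = 1.258 + (1.542 − 1)/10.96 + (5.875 − 1)/223.9 = 1.329
NF = 10 log₁₀(1.329) = 1.24 dB

1.24 dB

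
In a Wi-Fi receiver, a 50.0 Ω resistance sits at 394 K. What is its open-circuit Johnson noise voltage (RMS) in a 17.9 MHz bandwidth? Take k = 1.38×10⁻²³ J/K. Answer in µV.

4.41 µV

V_n = √(4kTRB)
4kTRB = 4 × 1.38×10⁻²³ × 394 × 5.00×10¹ × 1.79×10⁷ = 1.95×10⁻¹¹ V²
V_n = √(1.95×10⁻¹¹) = 4.41×10⁻⁶ V = 4.41 µV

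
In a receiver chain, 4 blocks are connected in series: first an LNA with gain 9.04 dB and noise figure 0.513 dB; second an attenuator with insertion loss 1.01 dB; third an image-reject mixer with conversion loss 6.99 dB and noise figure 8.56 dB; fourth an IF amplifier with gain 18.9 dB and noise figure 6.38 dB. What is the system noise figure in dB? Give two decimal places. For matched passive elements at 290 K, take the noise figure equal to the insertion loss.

6.78 dB

Convert to linear (a loss of L dB is a gain of −L dB): F_i = 10^(NF_i/10), G_i = 10^(G_i,dB/10)
  Stage 1: F_1 = 10^(0.513/10) = 1.125, G_1 = 10^(9.04/10) = 8.017
  Stage 2: F_2 = 10^(1.01/10) = 1.262, G_2 = 10^(−1.01/10) = 0.7925
  Stage 3: F_3 = 10^(8.56/10) = 7.178, G_3 = 10^(−6.99/10) = 0.2000
  Stage 4: F_4 = 10^(6.38/10) = 4.345, G_4 = 10^(18.9/10) = 77.62
Friis cascade:
  F = 1.125 + (1.262 − 1)/8.017 + (7.178 − 1)/6.353 + (4.345 − 1)/1.271 = 4.763
NF = 10 log₁₀(4.763) = 6.78 dB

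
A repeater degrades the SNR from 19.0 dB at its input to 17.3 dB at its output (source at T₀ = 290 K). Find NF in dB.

NF (dB) = SNR_in(dB) − SNR_out(dB) when the source is at T₀
NF = 19.0 − 17.3 = 1.7 dB

1.7 dB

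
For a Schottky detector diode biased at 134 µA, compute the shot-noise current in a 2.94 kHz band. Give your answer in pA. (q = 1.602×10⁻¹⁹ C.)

355 pA

I_n = √(2qI·B)
2qI·B = 2 × 1.602×10⁻¹⁹ × 1.34×10⁻⁴ × 2.94×10³ = 1.26×10⁻¹⁹ A²
I_n = √(1.26×10⁻¹⁹) = 3.55×10⁻¹⁰ A = 355 pA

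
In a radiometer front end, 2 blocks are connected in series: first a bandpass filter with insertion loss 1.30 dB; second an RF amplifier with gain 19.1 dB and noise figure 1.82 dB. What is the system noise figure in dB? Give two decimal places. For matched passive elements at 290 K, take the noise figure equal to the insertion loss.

Convert to linear (a loss of L dB is a gain of −L dB): F_i = 10^(NF_i/10), G_i = 10^(G_i,dB/10)
  Stage 1: F_1 = 10^(1.30/10) = 1.349, G_1 = 10^(−1.30/10) = 0.7413
  Stage 2: F_2 = 10^(1.82/10) = 1.521, G_2 = 10^(19.1/10) = 81.28
Friis cascade:
  F = 1.349 + (1.521 − 1)/0.7413 = 2.051
NF = 10 log₁₀(2.051) = 3.12 dB

3.12 dB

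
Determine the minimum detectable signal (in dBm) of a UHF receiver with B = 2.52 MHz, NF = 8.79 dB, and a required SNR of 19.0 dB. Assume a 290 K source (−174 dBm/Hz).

Sensitivity = −174 + 10 log₁₀(B) + NF + SNR_min
= −174 + 64.01 + 8.79 + 19.0
= −82.20 dBm → −82.2 dBm

−82.2 dBm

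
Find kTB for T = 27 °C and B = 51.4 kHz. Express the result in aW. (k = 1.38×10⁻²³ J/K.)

T = 27 °C + 273.15 = 300.15 K
P_n = kTB = 1.38×10⁻²³ × 300.15 × 5.14×10⁴ = 2.13×10⁻¹⁶ W = 213 aW

213 aW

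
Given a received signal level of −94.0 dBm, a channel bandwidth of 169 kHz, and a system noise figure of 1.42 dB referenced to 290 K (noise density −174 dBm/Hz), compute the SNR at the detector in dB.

Noise floor: N = −174 + 10 log₁₀(B) + NF
10 log₁₀(1.69×10⁵) = 52.28 dB
N = −174 + 52.28 + 1.42 = −120.30 dBm
SNR = P_sig − N = −94.0 − (−120.30) = 26.30 dB → 26.3 dB

26.3 dB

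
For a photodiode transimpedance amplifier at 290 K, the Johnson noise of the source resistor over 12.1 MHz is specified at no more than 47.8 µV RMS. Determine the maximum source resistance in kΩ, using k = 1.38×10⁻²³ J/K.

11.8 kΩ

Johnson–Nyquist: V_n = √(4kTRB) ⇒ R = V_n² / (4kTB)
4kTB = 4 × 1.38×10⁻²³ × 290 × 1.21×10⁷ = 1.94×10⁻¹³
R = (4.78×10⁻⁵)² / 1.94×10⁻¹³ = 1.18×10⁴ Ω = 11.8 kΩ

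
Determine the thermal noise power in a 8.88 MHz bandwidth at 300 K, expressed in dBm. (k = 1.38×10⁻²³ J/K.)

P_n = kTB = 1.38×10⁻²³ × 300 × 8.88×10⁶ = 3.68×10⁻¹⁴ W
In dBm: 10 log₁₀(3.68×10⁻¹⁴ / 10⁻³) = −104.3 dBm

−104.3 dBm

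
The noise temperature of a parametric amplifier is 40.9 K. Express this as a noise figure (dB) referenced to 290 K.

F = 1 + T_e/T₀ = 1 + 40.9/290 = 1.14103
NF = 10 log₁₀(1.14103) = 0.573 dB

0.573 dB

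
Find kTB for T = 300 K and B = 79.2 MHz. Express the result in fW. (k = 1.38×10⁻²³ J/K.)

P_n = kTB = 1.38×10⁻²³ × 300 × 7.92×10⁷ = 3.28×10⁻¹³ W = 328 fW

328 fW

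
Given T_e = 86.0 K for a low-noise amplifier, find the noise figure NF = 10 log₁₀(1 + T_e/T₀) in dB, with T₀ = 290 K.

1.13 dB

F = 1 + T_e/T₀ = 1 + 86.0/290 = 1.29655
NF = 10 log₁₀(1.29655) = 1.13 dB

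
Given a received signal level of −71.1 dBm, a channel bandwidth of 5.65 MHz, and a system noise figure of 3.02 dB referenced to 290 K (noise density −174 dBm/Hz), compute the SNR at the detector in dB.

Noise floor: N = −174 + 10 log₁₀(B) + NF
10 log₁₀(5.65×10⁶) = 67.52 dB
N = −174 + 67.52 + 3.02 = −103.46 dBm
SNR = P_sig − N = −71.1 − (−103.46) = 32.36 dB → 32.4 dB

32.4 dB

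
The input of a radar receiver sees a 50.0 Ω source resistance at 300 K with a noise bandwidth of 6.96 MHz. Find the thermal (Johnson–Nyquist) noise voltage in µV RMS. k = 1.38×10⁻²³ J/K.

2.40 µV

V_n = √(4kTRB)
4kTRB = 4 × 1.38×10⁻²³ × 300 × 5.00×10¹ × 6.96×10⁶ = 5.76×10⁻¹² V²
V_n = √(5.76×10⁻¹²) = 2.40×10⁻⁶ V = 2.40 µV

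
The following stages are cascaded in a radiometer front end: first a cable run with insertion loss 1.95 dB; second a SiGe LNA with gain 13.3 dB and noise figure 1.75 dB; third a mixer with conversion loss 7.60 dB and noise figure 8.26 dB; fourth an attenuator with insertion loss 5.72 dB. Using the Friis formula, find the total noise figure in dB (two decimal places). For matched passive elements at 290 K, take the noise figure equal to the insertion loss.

Convert to linear (a loss of L dB is a gain of −L dB): F_i = 10^(NF_i/10), G_i = 10^(G_i,dB/10)
  Stage 1: F_1 = 10^(1.95/10) = 1.567, G_1 = 10^(−1.95/10) = 0.6383
  Stage 2: F_2 = 10^(1.75/10) = 1.496, G_2 = 10^(13.3/10) = 21.38
  Stage 3: F_3 = 10^(8.26/10) = 6.699, G_3 = 10^(−7.60/10) = 0.1738
  Stage 4: F_4 = 10^(5.72/10) = 3.733, G_4 = 10^(−5.72/10) = 0.2679
Friis cascade:
  F = 1.567 + (1.496 − 1)/0.6383 + (6.699 − 1)/13.65 + (3.733 − 1)/2.371 = 3.914
NF = 10 log₁₀(3.914) = 5.93 dB

5.93 dB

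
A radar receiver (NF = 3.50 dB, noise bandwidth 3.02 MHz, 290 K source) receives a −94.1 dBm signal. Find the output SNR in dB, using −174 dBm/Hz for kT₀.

11.6 dB

Noise floor: N = −174 + 10 log₁₀(B) + NF
10 log₁₀(3.02×10⁶) = 64.8 dB
N = −174 + 64.8 + 3.50 = −105.70 dBm
SNR = P_sig − N = −94.1 − (−105.70) = 11.60 dB → 11.6 dB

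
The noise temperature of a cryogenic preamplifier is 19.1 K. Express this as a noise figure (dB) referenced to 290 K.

0.277 dB

F = 1 + T_e/T₀ = 1 + 19.1/290 = 1.06586
NF = 10 log₁₀(1.06586) = 0.277 dB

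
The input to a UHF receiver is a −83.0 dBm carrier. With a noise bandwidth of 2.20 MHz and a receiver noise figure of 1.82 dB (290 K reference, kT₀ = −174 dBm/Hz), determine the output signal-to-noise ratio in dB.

25.8 dB

Noise floor: N = −174 + 10 log₁₀(B) + NF
10 log₁₀(2.20×10⁶) = 63.42 dB
N = −174 + 63.42 + 1.82 = −108.76 dBm
SNR = P_sig − N = −83.0 − (−108.76) = 25.76 dB → 25.8 dB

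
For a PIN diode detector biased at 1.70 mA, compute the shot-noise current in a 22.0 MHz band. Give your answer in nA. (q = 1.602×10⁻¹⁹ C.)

I_n = √(2qI·B)
2qI·B = 2 × 1.602×10⁻¹⁹ × 1.70×10⁻³ × 2.20×10⁷ = 1.20×10⁻¹⁴ A²
I_n = √(1.20×10⁻¹⁴) = 1.09×10⁻⁷ A = 109 nA

109 nA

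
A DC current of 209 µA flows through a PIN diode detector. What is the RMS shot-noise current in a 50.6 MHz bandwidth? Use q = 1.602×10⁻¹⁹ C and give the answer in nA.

58.2 nA

I_n = √(2qI·B)
2qI·B = 2 × 1.602×10⁻¹⁹ × 2.09×10⁻⁴ × 5.06×10⁷ = 3.39×10⁻¹⁵ A²
I_n = √(3.39×10⁻¹⁵) = 5.82×10⁻⁸ A = 58.2 nA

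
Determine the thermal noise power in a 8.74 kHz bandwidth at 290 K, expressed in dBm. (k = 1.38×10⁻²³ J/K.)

−134.6 dBm

P_n = kTB = 1.38×10⁻²³ × 290 × 8.74×10³ = 3.50×10⁻¹⁷ W
In dBm: 10 log₁₀(3.50×10⁻¹⁷ / 10⁻³) = −134.6 dBm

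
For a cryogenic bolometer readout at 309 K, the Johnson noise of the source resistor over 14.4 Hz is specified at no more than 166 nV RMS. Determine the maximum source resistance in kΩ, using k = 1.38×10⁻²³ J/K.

Johnson–Nyquist: V_n = √(4kTRB) ⇒ R = V_n² / (4kTB)
4kTB = 4 × 1.38×10⁻²³ × 309 × 1.44×10¹ = 2.46×10⁻¹⁹
R = (1.66×10⁻⁷)² / 2.46×10⁻¹⁹ = 1.12×10⁵ Ω = 112 kΩ

112 kΩ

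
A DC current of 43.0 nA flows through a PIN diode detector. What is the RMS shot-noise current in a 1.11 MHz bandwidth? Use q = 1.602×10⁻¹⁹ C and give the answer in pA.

124 pA

I_n = √(2qI·B)
2qI·B = 2 × 1.602×10⁻¹⁹ × 4.30×10⁻⁸ × 1.11×10⁶ = 1.53×10⁻²⁰ A²
I_n = √(1.53×10⁻²⁰) = 1.24×10⁻¹⁰ A = 124 pA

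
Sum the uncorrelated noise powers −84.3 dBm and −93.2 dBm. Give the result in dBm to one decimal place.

Convert to linear, add, convert back:
P₁ = 3.72×10⁻¹² W, P₂ = 4.79×10⁻¹³ W
P_tot = 4.19×10⁻¹² W → 10 log₁₀(P_tot / 10⁻³) = −83.8 dBm

−83.8 dBm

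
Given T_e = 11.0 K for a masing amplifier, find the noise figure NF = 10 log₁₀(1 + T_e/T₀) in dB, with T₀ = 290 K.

F = 1 + T_e/T₀ = 1 + 11.0/290 = 1.03793
NF = 10 log₁₀(1.03793) = 0.162 dB

0.162 dB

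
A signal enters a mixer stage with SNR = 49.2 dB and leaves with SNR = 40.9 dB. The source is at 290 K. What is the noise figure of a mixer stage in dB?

8.3 dB

NF (dB) = SNR_in(dB) − SNR_out(dB) when the source is at T₀
NF = 49.2 − 40.9 = 8.3 dB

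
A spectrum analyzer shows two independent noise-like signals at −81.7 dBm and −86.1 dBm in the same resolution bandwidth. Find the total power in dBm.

Convert to linear, add, convert back:
P₁ = 6.76×10⁻¹² W, P₂ = 2.45×10⁻¹² W
P_tot = 9.22×10⁻¹² W → 10 log₁₀(P_tot / 10⁻³) = −80.4 dBm

−80.4 dBm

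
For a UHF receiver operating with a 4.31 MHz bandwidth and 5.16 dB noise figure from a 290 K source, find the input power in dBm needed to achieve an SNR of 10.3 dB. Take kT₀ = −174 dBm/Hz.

−92.2 dBm

Sensitivity = −174 + 10 log₁₀(B) + NF + SNR_min
= −174 + 66.34 + 5.16 + 10.3
= −92.20 dBm → −92.2 dBm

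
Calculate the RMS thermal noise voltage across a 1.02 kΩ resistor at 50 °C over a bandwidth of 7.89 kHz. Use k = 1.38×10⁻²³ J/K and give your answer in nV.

T = 50 °C + 273.15 = 323.15 K
V_n = √(4kTRB)
4kTRB = 4 × 1.38×10⁻²³ × 323.15 × 1.02×10³ × 7.89×10³ = 1.44×10⁻¹³ V²
V_n = √(1.44×10⁻¹³) = 3.79×10⁻⁷ V = 379 nV

379 nV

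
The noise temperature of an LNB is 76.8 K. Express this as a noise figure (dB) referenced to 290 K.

F = 1 + T_e/T₀ = 1 + 76.8/290 = 1.26483
NF = 10 log₁₀(1.26483) = 1.02 dB

1.02 dB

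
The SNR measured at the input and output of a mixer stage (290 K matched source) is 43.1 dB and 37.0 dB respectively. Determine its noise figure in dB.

6.1 dB

NF (dB) = SNR_in(dB) − SNR_out(dB) when the source is at T₀
NF = 43.1 − 37.0 = 6.1 dB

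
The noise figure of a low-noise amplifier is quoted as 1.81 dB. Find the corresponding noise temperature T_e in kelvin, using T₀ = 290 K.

F = 10^(1.81/10) = 1.51705
T_e = (F − 1)·T₀ = (1.51705 − 1) × 290 = 150 K

150 K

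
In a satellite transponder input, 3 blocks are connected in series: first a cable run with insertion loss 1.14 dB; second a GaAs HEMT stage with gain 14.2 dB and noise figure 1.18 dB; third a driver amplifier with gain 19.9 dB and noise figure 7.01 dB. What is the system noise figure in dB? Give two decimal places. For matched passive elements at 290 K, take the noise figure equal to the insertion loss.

Convert to linear (a loss of L dB is a gain of −L dB): F_i = 10^(NF_i/10), G_i = 10^(G_i,dB/10)
  Stage 1: F_1 = 10^(1.14/10) = 1.300, G_1 = 10^(−1.14/10) = 0.7691
  Stage 2: F_2 = 10^(1.18/10) = 1.312, G_2 = 10^(14.2/10) = 26.30
  Stage 3: F_3 = 10^(7.01/10) = 5.023, G_3 = 10^(19.9/10) = 97.72
Friis cascade:
  F = 1.300 + (1.312 − 1)/0.7691 + (5.023 − 1)/20.23 = 1.905
NF = 10 log₁₀(1.905) = 2.80 dB

2.80 dB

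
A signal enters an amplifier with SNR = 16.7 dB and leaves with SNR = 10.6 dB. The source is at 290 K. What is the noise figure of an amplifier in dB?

NF (dB) = SNR_in(dB) − SNR_out(dB) when the source is at T₀
NF = 16.7 − 10.6 = 6.1 dB

6.1 dB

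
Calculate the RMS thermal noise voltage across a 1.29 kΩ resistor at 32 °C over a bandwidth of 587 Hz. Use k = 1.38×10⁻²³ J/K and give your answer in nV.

T = 32 °C + 273.15 = 305.15 K
V_n = √(4kTRB)
4kTRB = 4 × 1.38×10⁻²³ × 305.15 × 1.29×10³ × 5.87×10² = 1.28×10⁻¹⁴ V²
V_n = √(1.28×10⁻¹⁴) = 1.13×10⁻⁷ V = 113 nV

113 nV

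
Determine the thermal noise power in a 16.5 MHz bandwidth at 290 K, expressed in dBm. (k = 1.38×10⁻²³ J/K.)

−101.8 dBm

P_n = kTB = 1.38×10⁻²³ × 290 × 1.65×10⁷ = 6.60×10⁻¹⁴ W
In dBm: 10 log₁₀(6.60×10⁻¹⁴ / 10⁻³) = −101.8 dBm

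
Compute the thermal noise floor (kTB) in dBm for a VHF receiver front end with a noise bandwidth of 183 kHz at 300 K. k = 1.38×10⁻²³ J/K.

P_n = kTB = 1.38×10⁻²³ × 300 × 1.83×10⁵ = 7.58×10⁻¹⁶ W
In dBm: 10 log₁₀(7.58×10⁻¹⁶ / 10⁻³) = −121.2 dBm

−121.2 dBm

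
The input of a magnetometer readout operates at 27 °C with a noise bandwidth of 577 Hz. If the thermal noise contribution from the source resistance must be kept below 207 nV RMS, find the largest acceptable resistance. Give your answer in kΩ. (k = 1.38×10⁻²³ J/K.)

4.48 kΩ

T = 27 °C + 273.15 = 300.15 K
Johnson–Nyquist: V_n = √(4kTRB) ⇒ R = V_n² / (4kTB)
4kTB = 4 × 1.38×10⁻²³ × 300.15 × 5.77×10² = 9.56×10⁻¹⁸
R = (2.07×10⁻⁷)² / 9.56×10⁻¹⁸ = 4.48×10³ Ω = 4.48 kΩ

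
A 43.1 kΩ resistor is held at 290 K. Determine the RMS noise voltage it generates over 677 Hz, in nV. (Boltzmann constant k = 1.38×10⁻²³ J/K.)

V_n = √(4kTRB)
4kTRB = 4 × 1.38×10⁻²³ × 290 × 4.31×10⁴ × 6.77×10² = 4.67×10⁻¹³ V²
V_n = √(4.67×10⁻¹³) = 6.83×10⁻⁷ V = 683 nV

683 nV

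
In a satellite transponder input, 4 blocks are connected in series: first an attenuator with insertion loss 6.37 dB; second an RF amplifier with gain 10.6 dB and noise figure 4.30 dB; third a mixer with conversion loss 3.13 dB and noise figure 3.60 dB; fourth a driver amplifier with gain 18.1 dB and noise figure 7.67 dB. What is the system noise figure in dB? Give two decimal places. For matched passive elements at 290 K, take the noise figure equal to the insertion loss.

12.02 dB

Convert to linear (a loss of L dB is a gain of −L dB): F_i = 10^(NF_i/10), G_i = 10^(G_i,dB/10)
  Stage 1: F_1 = 10^(6.37/10) = 4.335, G_1 = 10^(−6.37/10) = 0.2307
  Stage 2: F_2 = 10^(4.30/10) = 2.692, G_2 = 10^(10.6/10) = 11.48
  Stage 3: F_3 = 10^(3.60/10) = 2.291, G_3 = 10^(−3.13/10) = 0.4864
  Stage 4: F_4 = 10^(7.67/10) = 5.848, G_4 = 10^(18.1/10) = 64.57
Friis cascade:
  F = 4.335 + (2.692 − 1)/0.2307 + (2.291 − 1)/2.649 + (5.848 − 1)/1.288 = 15.92
NF = 10 log₁₀(15.92) = 12.02 dB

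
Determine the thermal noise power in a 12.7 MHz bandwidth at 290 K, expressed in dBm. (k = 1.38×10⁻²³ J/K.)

−102.9 dBm

P_n = kTB = 1.38×10⁻²³ × 290 × 1.27×10⁷ = 5.08×10⁻¹⁴ W
In dBm: 10 log₁₀(5.08×10⁻¹⁴ / 10⁻³) = −102.9 dBm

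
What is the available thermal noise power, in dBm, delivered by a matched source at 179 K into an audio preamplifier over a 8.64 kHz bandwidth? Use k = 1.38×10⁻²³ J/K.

P_n = kTB = 1.38×10⁻²³ × 179 × 8.64×10³ = 2.13×10⁻¹⁷ W
In dBm: 10 log₁₀(2.13×10⁻¹⁷ / 10⁻³) = −136.7 dBm

−136.7 dBm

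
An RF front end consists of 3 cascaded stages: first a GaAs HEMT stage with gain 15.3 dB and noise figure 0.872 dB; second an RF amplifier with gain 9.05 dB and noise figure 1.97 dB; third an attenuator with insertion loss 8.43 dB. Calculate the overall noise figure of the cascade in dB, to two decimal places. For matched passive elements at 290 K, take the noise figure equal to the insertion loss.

Convert to linear (a loss of L dB is a gain of −L dB): F_i = 10^(NF_i/10), G_i = 10^(G_i,dB/10)
  Stage 1: F_1 = 10^(0.872/10) = 1.222, G_1 = 10^(15.3/10) = 33.88
  Stage 2: F_2 = 10^(1.97/10) = 1.574, G_2 = 10^(9.05/10) = 8.035
  Stage 3: F_3 = 10^(8.43/10) = 6.966, G_3 = 10^(−8.43/10) = 0.1435
Friis cascade:
  F = 1.222 + (1.574 − 1)/33.88 + (6.966 − 1)/272.3 = 1.261
NF = 10 log₁₀(1.261) = 1.01 dB

1.01 dB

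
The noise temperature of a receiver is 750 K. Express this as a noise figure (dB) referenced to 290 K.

F = 1 + T_e/T₀ = 1 + 750/290 = 3.58621
NF = 10 log₁₀(3.58621) = 5.55 dB

5.55 dB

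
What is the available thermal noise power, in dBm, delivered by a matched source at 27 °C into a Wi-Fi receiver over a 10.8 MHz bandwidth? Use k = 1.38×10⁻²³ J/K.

−103.5 dBm

T = 27 °C + 273.15 = 300.15 K
P_n = kTB = 1.38×10⁻²³ × 300.15 × 1.08×10⁷ = 4.47×10⁻¹⁴ W
In dBm: 10 log₁₀(4.47×10⁻¹⁴ / 10⁻³) = −103.5 dBm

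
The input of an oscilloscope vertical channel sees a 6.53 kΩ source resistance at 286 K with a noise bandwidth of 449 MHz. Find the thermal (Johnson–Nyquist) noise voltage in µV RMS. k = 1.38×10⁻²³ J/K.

V_n = √(4kTRB)
4kTRB = 4 × 1.38×10⁻²³ × 286 × 6.53×10³ × 4.49×10⁸ = 4.63×10⁻⁸ V²
V_n = √(4.63×10⁻⁸) = 2.15×10⁻⁴ V = 215 µV

215 µV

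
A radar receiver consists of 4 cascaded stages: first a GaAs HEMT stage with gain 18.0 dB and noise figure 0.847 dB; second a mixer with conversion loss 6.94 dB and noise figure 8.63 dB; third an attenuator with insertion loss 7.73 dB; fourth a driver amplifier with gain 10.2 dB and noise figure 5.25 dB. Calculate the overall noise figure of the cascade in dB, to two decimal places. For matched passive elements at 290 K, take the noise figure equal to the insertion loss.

Convert to linear (a loss of L dB is a gain of −L dB): F_i = 10^(NF_i/10), G_i = 10^(G_i,dB/10)
  Stage 1: F_1 = 10^(0.847/10) = 1.215, G_1 = 10^(18.0/10) = 63.10
  Stage 2: F_2 = 10^(8.63/10) = 7.295, G_2 = 10^(−6.94/10) = 0.2023
  Stage 3: F_3 = 10^(7.73/10) = 5.929, G_3 = 10^(−7.73/10) = 0.1687
  Stage 4: F_4 = 10^(5.25/10) = 3.350, G_4 = 10^(10.2/10) = 10.47
Friis cascade:
  F = 1.215 + (7.295 − 1)/63.10 + (5.929 − 1)/12.76 + (3.350 − 1)/2.153 = 2.793
NF = 10 log₁₀(2.793) = 4.46 dB

4.46 dB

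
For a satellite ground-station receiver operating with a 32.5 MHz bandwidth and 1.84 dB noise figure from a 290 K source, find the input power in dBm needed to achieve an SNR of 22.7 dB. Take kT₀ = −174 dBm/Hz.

Sensitivity = −174 + 10 log₁₀(B) + NF + SNR_min
= −174 + 75.12 + 1.84 + 22.7
= −74.34 dBm → −74.3 dBm

−74.3 dBm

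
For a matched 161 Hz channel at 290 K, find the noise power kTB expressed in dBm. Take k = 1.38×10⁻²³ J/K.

P_n = kTB = 1.38×10⁻²³ × 290 × 1.61×10² = 6.44×10⁻¹⁹ W
In dBm: 10 log₁₀(6.44×10⁻¹⁹ / 10⁻³) = −151.9 dBm

−151.9 dBm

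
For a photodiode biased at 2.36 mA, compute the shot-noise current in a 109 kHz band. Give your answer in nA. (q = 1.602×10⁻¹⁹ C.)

9.08 nA

I_n = √(2qI·B)
2qI·B = 2 × 1.602×10⁻¹⁹ × 2.36×10⁻³ × 1.09×10⁵ = 8.24×10⁻¹⁷ A²
I_n = √(8.24×10⁻¹⁷) = 9.08×10⁻⁹ A = 9.08 nA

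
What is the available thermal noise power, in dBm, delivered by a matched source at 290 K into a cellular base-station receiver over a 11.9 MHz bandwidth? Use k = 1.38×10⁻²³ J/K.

−103.2 dBm

P_n = kTB = 1.38×10⁻²³ × 290 × 1.19×10⁷ = 4.76×10⁻¹⁴ W
In dBm: 10 log₁₀(4.76×10⁻¹⁴ / 10⁻³) = −103.2 dBm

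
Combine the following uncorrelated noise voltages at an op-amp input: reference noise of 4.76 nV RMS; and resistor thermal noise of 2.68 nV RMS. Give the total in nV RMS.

5.46 nV

Uncorrelated sources add in power (mean-square): V_tot = √(ΣV_i²)
V_tot = √[(4.76×10⁻⁹)² + (2.68×10⁻⁹)²] = 5.46×10⁻⁹ V = 5.46 nV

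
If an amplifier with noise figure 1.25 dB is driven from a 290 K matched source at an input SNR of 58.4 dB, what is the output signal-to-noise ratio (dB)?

57.15 dB

By definition F = SNR_in/SNR_out, so in dB: SNR_out = SNR_in − NF
SNR_out = 58.4 − 1.25 = 57.15 dB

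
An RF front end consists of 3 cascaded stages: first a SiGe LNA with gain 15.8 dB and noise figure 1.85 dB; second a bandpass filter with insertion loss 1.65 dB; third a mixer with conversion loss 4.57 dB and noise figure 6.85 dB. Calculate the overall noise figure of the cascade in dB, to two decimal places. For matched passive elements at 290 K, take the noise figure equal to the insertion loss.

2.28 dB

Convert to linear (a loss of L dB is a gain of −L dB): F_i = 10^(NF_i/10), G_i = 10^(G_i,dB/10)
  Stage 1: F_1 = 10^(1.85/10) = 1.531, G_1 = 10^(15.8/10) = 38.02
  Stage 2: F_2 = 10^(1.65/10) = 1.462, G_2 = 10^(−1.65/10) = 0.6839
  Stage 3: F_3 = 10^(6.85/10) = 4.842, G_3 = 10^(−4.57/10) = 0.3491
Friis cascade:
  F = 1.531 + (1.462 − 1)/38.02 + (4.842 − 1)/26.00 = 1.691
NF = 10 log₁₀(1.691) = 2.28 dB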